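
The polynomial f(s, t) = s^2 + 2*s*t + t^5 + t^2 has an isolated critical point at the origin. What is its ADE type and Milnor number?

Type A_{4}, Milnor number mu = 4.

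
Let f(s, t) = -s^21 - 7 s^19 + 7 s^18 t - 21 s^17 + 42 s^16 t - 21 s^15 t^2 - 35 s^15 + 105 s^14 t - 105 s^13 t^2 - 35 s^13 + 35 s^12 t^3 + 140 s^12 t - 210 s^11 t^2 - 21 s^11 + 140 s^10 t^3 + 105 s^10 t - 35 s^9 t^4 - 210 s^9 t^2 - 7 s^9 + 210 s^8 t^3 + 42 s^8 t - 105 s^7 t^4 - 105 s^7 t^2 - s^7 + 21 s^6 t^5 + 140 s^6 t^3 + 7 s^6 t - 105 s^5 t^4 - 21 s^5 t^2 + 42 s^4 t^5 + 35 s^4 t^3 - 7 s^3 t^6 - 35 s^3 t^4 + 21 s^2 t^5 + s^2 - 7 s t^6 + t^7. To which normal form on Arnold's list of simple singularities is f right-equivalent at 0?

A_6

The Hessian of f at 0 has rank 1. Corank 1: A-series; mu = 6 gives A_6.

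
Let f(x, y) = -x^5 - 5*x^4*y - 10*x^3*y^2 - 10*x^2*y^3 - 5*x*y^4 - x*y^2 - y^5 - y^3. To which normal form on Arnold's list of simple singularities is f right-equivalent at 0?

The Hessian of f at 0 has rank 0. Corank 2; j^3 = -y^2*(x + y) has shape L^2 M (L != M), so D-series; mu = 6 gives D_6.

D6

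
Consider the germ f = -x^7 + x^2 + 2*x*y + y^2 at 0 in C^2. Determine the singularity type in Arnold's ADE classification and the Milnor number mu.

The Hessian of f at 0 has rank 1. Corank 1: A-series; mu = 6 gives A_6.

Type A_{6}, Milnor number mu = 6.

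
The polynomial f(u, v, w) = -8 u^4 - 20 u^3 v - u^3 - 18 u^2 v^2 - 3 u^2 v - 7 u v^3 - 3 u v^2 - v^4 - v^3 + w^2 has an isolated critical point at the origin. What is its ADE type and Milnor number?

Type E7, Milnor number mu = 7.

The Hessian of f at 0 has rank 1. Corank 2; j^3 = -(u + v)^3 is a perfect cube, so E-series; the 4-jet and mu = 7 give E_7.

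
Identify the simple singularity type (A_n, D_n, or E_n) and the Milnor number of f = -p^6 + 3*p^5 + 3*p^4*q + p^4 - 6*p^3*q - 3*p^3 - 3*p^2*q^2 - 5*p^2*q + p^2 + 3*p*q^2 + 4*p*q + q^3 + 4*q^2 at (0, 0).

Type A_2, Milnor number mu = 2.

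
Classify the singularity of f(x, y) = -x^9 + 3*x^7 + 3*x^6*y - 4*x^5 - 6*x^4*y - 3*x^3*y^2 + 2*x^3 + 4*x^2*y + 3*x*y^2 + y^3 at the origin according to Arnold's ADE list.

D4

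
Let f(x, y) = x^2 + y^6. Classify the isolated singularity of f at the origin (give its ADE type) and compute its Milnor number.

The Hessian of f at 0 has rank 1. Corank 1: A-series; mu = 5 gives A_5.

Type A_{5}, Milnor number mu = 5.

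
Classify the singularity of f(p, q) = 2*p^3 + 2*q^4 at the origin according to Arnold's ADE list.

The Hessian of f at 0 is [[0, 0], [0, 0]] with rank 0, so corank 2. A Groebner basis of the Jacobian ideal J(f) in C{p,q} is {q^3, p^2}; counting standard monomials gives mu = 6. Corank 2; j^3 = 2*p^3 is a perfect cube, so E-series; the 4-jet and mu = 6 give E_6.

E_6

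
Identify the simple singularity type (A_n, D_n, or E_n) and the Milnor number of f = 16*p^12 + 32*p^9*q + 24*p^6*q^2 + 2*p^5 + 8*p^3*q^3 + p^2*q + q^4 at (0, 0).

Type D_{5}, Milnor number mu = 5.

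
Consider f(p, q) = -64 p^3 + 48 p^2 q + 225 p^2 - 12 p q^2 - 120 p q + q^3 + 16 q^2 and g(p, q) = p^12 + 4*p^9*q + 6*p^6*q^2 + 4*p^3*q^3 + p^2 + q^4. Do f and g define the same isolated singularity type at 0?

No.

The Hessian of f at 0 is [[450, -120], [-120, 32]] with rank 1, so corank 1. A Groebner basis of the Jacobian ideal J(f) in C{p,q} is {q^2, p - 4*q/15}; counting standard monomials gives mu = 2. Corank 1: A-series; mu = 2 gives A_2. The Hessian of g at 0 is [[2, 0], [0, 0]] with rank 1, so corank 1. A Groebner basis of the Jacobian ideal J(g) in C{p,q} is {q^3, p}; counting standard monomials gives mu = 3. Corank 1: A-series; mu = 3 gives A_3. f is A_2 but g is A_3, hence not right-equivalent.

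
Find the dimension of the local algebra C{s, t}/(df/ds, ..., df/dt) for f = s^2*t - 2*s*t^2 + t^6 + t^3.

7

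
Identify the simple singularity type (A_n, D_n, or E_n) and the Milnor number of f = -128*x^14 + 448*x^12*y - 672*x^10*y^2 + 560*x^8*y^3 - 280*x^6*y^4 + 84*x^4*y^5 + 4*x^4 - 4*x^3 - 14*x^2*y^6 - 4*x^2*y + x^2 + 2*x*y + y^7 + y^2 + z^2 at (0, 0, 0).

The Hessian of f at 0 has rank 2. Corank 1: A-series; mu = 6 gives A_6.

Type A_6, Milnor number mu = 6.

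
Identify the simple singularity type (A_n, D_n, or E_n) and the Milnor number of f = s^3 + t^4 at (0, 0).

The Hessian of f at 0 is [[0, 0], [0, 0]] with rank 0, so corank 2. A Groebner basis of the Jacobian ideal J(f) in C{s,t} is {t^3, s^2}; counting standard monomials gives mu = 6. Corank 2; j^3 = s^3 is a perfect cube, so E-series; the 4-jet and mu = 6 give E_6.

Type E_6, Milnor number mu = 6.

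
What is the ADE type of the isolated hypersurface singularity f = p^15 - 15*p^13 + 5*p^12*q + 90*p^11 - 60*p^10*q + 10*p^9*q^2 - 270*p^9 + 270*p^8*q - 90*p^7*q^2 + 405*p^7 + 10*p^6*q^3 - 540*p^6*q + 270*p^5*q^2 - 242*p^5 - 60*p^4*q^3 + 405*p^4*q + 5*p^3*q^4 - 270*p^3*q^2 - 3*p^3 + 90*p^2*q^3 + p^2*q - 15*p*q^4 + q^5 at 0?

D_{6}

The Hessian of f at 0 is [[0, 0], [0, 0]] with rank 0, so corank 2. A Groebner basis of the Jacobian ideal J(f) in C{p,q} is {p*q/15 + q^4, p*q^2, p^2 - p*q/3}; counting standard monomials gives mu = 6. Corank 2; j^3 = -p^2*(3*p - q) has shape L^2 M (L != M), so D-series; mu = 6 gives D_6.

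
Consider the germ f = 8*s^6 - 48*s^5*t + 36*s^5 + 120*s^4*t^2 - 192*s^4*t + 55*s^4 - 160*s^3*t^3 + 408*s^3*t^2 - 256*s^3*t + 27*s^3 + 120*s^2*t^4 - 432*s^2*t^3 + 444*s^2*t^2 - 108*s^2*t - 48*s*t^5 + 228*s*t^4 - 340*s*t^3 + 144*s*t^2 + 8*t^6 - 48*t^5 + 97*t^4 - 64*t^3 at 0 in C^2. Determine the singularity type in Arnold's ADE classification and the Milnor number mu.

Type E_6, Milnor number mu = 6.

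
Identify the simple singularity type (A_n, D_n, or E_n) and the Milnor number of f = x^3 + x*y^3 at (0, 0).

The Hessian of f at 0 has rank 0. Corank 2; j^3 = x^3 is a perfect cube, so E-series; the 4-jet and mu = 7 give E_7.

Type E7, Milnor number mu = 7.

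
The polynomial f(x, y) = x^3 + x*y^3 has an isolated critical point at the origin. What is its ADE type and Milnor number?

Type E_7, Milnor number mu = 7.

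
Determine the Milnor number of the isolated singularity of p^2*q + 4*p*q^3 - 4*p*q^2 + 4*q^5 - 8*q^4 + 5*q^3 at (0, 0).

4

The Hessian of f at 0 has rank 0. Corank 2; j^3 = q*(p^2 - 4*p*q + 5*q^2) splits into three distinct lines over C (the quadratic factor has nonzero discriminant), so D_4.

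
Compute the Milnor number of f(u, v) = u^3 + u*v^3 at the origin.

7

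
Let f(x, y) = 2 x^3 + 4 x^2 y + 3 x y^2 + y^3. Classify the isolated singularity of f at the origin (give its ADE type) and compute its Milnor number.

Type D_{4}, Milnor number mu = 4.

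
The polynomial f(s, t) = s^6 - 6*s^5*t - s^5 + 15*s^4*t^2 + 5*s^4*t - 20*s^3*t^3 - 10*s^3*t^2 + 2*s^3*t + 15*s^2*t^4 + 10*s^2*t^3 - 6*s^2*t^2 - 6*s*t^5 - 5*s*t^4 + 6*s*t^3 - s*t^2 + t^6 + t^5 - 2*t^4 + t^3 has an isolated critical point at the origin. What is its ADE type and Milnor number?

The Hessian of f at 0 has rank 0. Corank 2; j^3 = -t^2*(s - t) has shape L^2 M (L != M), so D-series; mu = 7 gives D_7.

Type D_7, Milnor number mu = 7.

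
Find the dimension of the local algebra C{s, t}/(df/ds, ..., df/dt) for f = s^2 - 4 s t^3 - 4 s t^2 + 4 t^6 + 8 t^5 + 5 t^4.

The Hessian of f at 0 has rank 1. Corank 1: A-series; mu = 3 gives A_3.

3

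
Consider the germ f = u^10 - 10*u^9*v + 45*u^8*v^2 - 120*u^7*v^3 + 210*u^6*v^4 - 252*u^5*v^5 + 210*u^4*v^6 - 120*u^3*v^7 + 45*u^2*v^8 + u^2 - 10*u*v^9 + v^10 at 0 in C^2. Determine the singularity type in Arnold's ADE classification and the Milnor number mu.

Type A_9, Milnor number mu = 9.

The Hessian of f at 0 is [[2, 0], [0, 0]] with rank 1, so corank 1. A Groebner basis of the Jacobian ideal J(f) in C{u,v} is {v^9, u}; counting standard monomials gives mu = 9. Corank 1: A-series; mu = 9 gives A_9.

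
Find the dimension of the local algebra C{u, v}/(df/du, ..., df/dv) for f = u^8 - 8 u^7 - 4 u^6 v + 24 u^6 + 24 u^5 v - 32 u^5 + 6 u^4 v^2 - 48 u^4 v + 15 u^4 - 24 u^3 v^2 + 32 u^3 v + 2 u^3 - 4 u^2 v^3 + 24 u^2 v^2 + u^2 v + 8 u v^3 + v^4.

5

The Hessian of f at 0 is [[0, 0], [0, 0]] with rank 0, so corank 2. A Groebner basis of the Jacobian ideal J(f) in C{u,v} is {u*v^2, -u*v/8 + v^3, u^2 + u*v/2}; counting standard monomials gives mu = 5. Corank 2; j^3 = u^2*(2*u + v) has shape L^2 M (L != M), so D-series; mu = 5 gives D_5.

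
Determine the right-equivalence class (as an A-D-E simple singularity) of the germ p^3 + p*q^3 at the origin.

E7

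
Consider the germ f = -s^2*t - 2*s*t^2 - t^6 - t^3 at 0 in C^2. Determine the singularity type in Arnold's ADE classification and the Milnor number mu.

The Hessian of f at 0 is [[0, 0], [0, 0]] with rank 0, so corank 2. A Groebner basis of the Jacobian ideal J(f) in C{s,t} is {s^2/6 + t^5 - t^2/6, s^3 + t^3, s*t + t^2}; counting standard monomials gives mu = 7. Corank 2; j^3 = -t*(s + t)^2 has shape L^2 M (L != M), so D-series; mu = 7 gives D_7.

Type D7, Milnor number mu = 7.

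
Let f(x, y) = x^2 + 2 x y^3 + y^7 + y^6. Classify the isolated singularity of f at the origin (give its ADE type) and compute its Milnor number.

The Hessian of f at 0 has rank 1. Corank 1: A-series; mu = 6 gives A_6.

Type A6, Milnor number mu = 6.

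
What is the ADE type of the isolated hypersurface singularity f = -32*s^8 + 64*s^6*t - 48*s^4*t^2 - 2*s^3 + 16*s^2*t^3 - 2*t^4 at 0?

The Hessian of f at 0 is [[0, 0], [0, 0]] with rank 0, so corank 2. A Groebner basis of the Jacobian ideal J(f) in C{s,t} is {t^3, s^2}; counting standard monomials gives mu = 6. Corank 2; j^3 = -2*s^3 is a perfect cube, so E-series; the 4-jet and mu = 6 give E_6.

E_{6}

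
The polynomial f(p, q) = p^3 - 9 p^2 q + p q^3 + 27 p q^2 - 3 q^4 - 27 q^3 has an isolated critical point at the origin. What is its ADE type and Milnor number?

The Hessian of f at 0 is [[0, 0], [0, 0]] with rank 0, so corank 2. A Groebner basis of the Jacobian ideal J(f) in C{p,q} is {p^3 - 9*p^2*q - 162*p^2 + 972*p*q - 1458*q^2, 9*p^2 + p*q^2 - 54*p*q + 81*q^2, 3*p^2 - 18*p*q + q^3 + 27*q^2}; counting standard monomials gives mu = 7. Corank 2; j^3 = (p - 3*q)^3 is a perfect cube, so E-series; the 4-jet and mu = 7 give E_7.

Type E_{7}, Milnor number mu = 7.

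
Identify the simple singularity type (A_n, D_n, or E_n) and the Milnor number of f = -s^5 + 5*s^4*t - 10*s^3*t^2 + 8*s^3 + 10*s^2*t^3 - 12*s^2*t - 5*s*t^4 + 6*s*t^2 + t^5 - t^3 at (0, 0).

Type E_{8}, Milnor number mu = 8.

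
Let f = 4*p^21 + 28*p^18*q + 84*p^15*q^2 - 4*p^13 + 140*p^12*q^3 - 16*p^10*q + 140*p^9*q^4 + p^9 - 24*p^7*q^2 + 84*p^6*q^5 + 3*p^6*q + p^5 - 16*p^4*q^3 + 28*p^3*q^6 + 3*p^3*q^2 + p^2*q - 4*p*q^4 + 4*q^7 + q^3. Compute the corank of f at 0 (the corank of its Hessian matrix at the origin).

Hessian at 0 has rank 0.

2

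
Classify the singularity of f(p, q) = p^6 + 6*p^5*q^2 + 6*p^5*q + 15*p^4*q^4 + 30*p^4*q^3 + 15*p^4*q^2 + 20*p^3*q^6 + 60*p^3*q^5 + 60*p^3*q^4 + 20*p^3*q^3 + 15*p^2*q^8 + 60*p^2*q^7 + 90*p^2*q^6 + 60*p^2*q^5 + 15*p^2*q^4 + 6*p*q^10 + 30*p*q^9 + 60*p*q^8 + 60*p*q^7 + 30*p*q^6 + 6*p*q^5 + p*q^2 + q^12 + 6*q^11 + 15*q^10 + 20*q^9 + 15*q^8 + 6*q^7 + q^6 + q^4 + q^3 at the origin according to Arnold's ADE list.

D_7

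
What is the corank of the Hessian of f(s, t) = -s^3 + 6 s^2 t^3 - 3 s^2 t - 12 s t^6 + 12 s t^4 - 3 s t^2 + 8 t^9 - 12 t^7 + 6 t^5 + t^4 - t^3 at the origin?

The Hessian at 0 is [[0, 0], [0, 0]] of rank 0; hence corank 2.

2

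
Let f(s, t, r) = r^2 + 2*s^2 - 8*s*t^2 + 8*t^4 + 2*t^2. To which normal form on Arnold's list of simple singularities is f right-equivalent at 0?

A_1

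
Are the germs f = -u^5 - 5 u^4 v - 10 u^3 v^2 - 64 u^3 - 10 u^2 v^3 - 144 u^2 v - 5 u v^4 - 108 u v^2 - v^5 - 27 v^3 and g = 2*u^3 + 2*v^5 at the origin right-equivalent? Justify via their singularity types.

The Hessian of f at 0 has rank 0. Corank 2; j^3 = -(4*u + 3*v)^3 is a perfect cube, so E-series; the 5-jet and mu = 8 give E_8. The Hessian of g at 0 has rank 0. Corank 2; j^3 = 2*u^3 is a perfect cube, so E-series; the 5-jet and mu = 8 give E_8. Both have type E_8, hence right-equivalent.

Yes.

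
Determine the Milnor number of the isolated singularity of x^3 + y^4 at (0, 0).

The Hessian of f at 0 has rank 0. Corank 2; j^3 = x^3 is a perfect cube, so E-series; the 4-jet and mu = 6 give E_6.

6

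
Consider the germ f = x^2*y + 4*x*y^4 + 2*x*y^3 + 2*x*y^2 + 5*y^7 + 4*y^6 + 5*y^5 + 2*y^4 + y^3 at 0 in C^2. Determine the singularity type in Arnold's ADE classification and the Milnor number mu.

Type D8, Milnor number mu = 8.

The Hessian of f at 0 has rank 0. Corank 2; j^3 = y*(x + y)^2 has shape L^2 M (L != M), so D-series; mu = 8 gives D_8.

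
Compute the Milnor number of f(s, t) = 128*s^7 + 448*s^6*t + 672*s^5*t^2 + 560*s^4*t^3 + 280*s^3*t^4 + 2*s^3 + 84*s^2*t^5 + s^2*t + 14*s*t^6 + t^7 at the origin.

8

The Hessian of f at 0 has rank 0. Corank 2; j^3 = s^2*(2*s + t) has shape L^2 M (L != M), so D-series; mu = 8 gives D_8.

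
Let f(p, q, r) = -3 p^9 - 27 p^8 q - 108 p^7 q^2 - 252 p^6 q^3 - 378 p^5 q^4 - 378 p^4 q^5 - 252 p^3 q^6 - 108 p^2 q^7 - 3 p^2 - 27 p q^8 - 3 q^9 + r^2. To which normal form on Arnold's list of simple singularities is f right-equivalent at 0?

A_{8}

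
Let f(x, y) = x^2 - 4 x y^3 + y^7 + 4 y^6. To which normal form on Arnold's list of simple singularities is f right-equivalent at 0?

A_6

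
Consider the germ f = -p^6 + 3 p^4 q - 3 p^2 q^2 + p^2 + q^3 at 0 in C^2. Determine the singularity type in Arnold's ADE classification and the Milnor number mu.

Type A2, Milnor number mu = 2.

The Hessian of f at 0 has rank 1. Corank 1: A-series; mu = 2 gives A_2.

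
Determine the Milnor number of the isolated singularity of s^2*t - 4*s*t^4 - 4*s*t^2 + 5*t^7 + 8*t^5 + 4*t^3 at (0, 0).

8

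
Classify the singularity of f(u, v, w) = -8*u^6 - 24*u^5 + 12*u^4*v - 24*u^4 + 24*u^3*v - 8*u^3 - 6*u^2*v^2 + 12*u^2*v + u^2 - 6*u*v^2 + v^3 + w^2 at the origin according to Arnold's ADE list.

A_{2}

The Hessian of f at 0 is [[2, 0, 0], [0, 0, 0], [0, 0, 2]] with rank 2, so corank 1. A Groebner basis of the Jacobian ideal J(f) in C{u,v,w} is {v^2, u, w}; counting standard monomials gives mu = 2. Corank 1: A-series; mu = 2 gives A_2.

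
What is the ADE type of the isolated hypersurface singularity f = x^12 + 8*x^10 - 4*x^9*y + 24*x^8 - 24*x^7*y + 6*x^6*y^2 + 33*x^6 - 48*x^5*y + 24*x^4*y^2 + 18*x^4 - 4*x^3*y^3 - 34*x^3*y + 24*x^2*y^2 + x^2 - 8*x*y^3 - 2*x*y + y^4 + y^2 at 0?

A_3

The Hessian of f at 0 is [[2, -2], [-2, 2]] with rank 1, so corank 1. A Groebner basis of the Jacobian ideal J(f) in C{x,y} is {y^3, x - y}; counting standard monomials gives mu = 3. Corank 1: A-series; mu = 3 gives A_3.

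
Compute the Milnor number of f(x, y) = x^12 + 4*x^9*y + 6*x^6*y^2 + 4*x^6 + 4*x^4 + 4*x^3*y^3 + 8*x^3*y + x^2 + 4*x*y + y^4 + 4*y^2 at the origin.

The Hessian of f at 0 has rank 1. Corank 1: A-series; mu = 3 gives A_3.

3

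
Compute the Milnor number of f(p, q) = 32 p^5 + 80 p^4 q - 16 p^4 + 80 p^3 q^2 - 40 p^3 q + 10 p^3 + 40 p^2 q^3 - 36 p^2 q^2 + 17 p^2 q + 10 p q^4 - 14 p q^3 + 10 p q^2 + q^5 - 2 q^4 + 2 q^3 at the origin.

4

The Hessian of f at 0 has rank 0. Corank 2; j^3 = (2*p + q)*(5*p^2 + 6*p*q + 2*q^2) splits into three distinct lines over C (the quadratic factor has nonzero discriminant), so D_4.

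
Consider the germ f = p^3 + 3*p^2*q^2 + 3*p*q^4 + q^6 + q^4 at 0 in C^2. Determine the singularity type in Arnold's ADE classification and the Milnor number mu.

Type E_6, Milnor number mu = 6.

The Hessian of f at 0 has rank 0. Corank 2; j^3 = p^3 is a perfect cube, so E-series; the 4-jet and mu = 6 give E_6.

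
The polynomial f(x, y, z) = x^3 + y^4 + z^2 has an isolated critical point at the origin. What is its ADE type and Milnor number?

Type E_{6}, Milnor number mu = 6.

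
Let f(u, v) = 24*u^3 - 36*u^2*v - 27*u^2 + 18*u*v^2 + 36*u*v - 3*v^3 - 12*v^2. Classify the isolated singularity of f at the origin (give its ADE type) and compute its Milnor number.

The Hessian of f at 0 has rank 1. Corank 1: A-series; mu = 2 gives A_2.

Type A_{2}, Milnor number mu = 2.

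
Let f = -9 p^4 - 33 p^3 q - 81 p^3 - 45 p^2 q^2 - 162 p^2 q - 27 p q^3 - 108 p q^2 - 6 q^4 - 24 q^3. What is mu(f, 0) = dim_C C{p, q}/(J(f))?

7

The Hessian of f at 0 has rank 0. Corank 2; j^3 = -3*(3*p + 2*q)^3 is a perfect cube, so E-series; the 4-jet and mu = 7 give E_7.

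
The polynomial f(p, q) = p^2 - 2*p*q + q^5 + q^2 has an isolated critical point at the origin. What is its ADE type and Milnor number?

Type A_{4}, Milnor number mu = 4.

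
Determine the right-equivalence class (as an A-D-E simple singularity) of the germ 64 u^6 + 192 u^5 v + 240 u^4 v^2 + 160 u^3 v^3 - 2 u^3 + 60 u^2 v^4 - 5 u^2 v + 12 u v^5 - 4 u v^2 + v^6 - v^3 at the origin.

The Hessian of f at 0 is [[0, 0], [0, 0]] with rank 0, so corank 2. A Groebner basis of the Jacobian ideal J(f) in C{u,v} is {u*v/12 + v^5 + v^2/12, u*v^2 + v^3, u^2 + 3*u*v/2 + v^2/2}; counting standard monomials gives mu = 7. Corank 2; j^3 = -(u + v)^2*(2*u + v) has shape L^2 M (L != M), so D-series; mu = 7 gives D_7.

D7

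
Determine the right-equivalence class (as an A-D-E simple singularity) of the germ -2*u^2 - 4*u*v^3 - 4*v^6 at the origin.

The Hessian of f at 0 has rank 1. Corank 1: A-series; mu = 5 gives A_5.

A_{5}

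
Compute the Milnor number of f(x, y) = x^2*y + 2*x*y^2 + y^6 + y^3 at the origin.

The Hessian of f at 0 has rank 0. Corank 2; j^3 = y*(x + y)^2 has shape L^2 M (L != M), so D-series; mu = 7 gives D_7.

7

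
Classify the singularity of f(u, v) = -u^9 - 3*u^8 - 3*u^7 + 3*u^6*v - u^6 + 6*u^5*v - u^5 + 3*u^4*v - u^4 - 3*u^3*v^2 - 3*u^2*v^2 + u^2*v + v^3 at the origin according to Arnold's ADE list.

D_4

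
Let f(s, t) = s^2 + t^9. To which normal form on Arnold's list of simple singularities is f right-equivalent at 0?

A8

The Hessian of f at 0 has rank 1. Corank 1: A-series; mu = 8 gives A_8.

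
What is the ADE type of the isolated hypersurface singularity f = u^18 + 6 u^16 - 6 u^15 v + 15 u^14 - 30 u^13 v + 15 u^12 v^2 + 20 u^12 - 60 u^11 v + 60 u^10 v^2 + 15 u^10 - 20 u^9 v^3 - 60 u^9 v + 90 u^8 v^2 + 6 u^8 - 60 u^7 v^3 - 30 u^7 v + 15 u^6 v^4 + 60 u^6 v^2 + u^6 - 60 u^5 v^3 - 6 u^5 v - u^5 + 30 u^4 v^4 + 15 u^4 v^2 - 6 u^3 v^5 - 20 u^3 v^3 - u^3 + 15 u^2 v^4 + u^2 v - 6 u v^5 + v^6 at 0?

The Hessian of f at 0 is [[0, 0], [0, 0]] with rank 0, so corank 2. A Groebner basis of the Jacobian ideal J(f) in C{u,v} is {u*v/6 + v^5, u*v^2, u^2 - u*v}; counting standard monomials gives mu = 7. Corank 2; j^3 = -u^2*(u - v) has shape L^2 M (L != M), so D-series; mu = 7 gives D_7.

D_7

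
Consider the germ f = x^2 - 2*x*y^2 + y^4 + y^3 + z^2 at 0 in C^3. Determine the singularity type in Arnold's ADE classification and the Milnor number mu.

The Hessian of f at 0 is [[2, 0, 0], [0, 0, 0], [0, 0, 2]] with rank 2, so corank 1. A Groebner basis of the Jacobian ideal J(f) in C{x,y,z} is {y^2, x, z}; counting standard monomials gives mu = 2. Corank 1: A-series; mu = 2 gives A_2.

Type A_2, Milnor number mu = 2.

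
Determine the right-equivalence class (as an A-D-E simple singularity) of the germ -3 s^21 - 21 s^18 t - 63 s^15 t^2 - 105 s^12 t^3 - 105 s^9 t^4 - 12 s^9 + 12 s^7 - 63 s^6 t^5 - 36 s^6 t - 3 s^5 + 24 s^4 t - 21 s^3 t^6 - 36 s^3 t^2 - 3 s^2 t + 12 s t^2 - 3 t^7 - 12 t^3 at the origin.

The Hessian of f at 0 has rank 0. Corank 2; j^3 = -3*t*(s - 2*t)^2 has shape L^2 M (L != M), so D-series; mu = 8 gives D_8.

D8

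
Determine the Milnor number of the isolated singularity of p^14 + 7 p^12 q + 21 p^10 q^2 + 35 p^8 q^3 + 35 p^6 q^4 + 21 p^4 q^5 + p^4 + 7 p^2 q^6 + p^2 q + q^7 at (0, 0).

The Hessian of f at 0 has rank 0. Corank 2; j^3 = p^2*q has shape L^2 M (L != M), so D-series; mu = 8 gives D_8.

8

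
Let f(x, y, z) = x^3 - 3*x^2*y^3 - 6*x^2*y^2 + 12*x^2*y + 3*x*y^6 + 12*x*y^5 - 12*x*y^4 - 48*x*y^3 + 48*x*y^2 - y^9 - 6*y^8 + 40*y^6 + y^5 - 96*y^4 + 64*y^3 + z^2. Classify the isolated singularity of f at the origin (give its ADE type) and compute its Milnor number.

The Hessian of f at 0 has rank 1. Corank 2; j^3 = (x + 4*y)^3 is a perfect cube, so E-series; the 5-jet and mu = 8 give E_8.

Type E8, Milnor number mu = 8.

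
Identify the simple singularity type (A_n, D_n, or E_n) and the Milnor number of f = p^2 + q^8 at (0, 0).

The Hessian of f at 0 has rank 1. Corank 1: A-series; mu = 7 gives A_7.

Type A_7, Milnor number mu = 7.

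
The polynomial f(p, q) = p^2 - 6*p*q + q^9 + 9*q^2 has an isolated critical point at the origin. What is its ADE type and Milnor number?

Type A_8, Milnor number mu = 8.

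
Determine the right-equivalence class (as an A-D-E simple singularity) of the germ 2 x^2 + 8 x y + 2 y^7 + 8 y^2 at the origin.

A6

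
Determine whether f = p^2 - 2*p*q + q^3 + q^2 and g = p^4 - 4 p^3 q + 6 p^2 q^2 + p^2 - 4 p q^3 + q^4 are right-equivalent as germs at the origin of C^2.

No.

The Hessian of f at 0 is [[2, -2], [-2, 2]] with rank 1, so corank 1. A Groebner basis of the Jacobian ideal J(f) in C{p,q} is {q^2, p - q}; counting standard monomials gives mu = 2. Corank 1: A-series; mu = 2 gives A_2. The Hessian of g at 0 is [[2, 0], [0, 0]] with rank 1, so corank 1. A Groebner basis of the Jacobian ideal J(g) in C{p,q} is {q^3, p}; counting standard monomials gives mu = 3. Corank 1: A-series; mu = 3 gives A_3. f is A_2 but g is A_3, hence not right-equivalent.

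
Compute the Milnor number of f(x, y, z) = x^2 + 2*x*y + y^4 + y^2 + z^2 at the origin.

The Hessian of f at 0 is [[2, 2, 0], [2, 2, 0], [0, 0, 2]] with rank 2, so corank 1. A Groebner basis of the Jacobian ideal J(f) in C{x,y,z} is {y^3, x + y, z}; counting standard monomials gives mu = 3. Corank 1: A-series; mu = 3 gives A_3.

3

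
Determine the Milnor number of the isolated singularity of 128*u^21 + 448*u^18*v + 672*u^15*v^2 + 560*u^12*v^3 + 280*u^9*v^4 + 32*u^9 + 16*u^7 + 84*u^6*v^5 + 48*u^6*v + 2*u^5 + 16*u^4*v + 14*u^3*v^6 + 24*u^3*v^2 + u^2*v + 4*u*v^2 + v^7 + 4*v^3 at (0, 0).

8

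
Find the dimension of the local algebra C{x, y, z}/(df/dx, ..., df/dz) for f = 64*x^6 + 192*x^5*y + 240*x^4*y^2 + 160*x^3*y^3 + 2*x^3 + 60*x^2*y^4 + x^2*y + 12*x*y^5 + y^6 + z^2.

7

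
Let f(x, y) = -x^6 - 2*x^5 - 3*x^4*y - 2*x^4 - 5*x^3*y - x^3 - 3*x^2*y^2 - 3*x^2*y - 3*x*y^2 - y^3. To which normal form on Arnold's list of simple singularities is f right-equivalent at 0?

E_7

The Hessian of f at 0 has rank 0. Corank 2; j^3 = -(x + y)^3 is a perfect cube, so E-series; the 4-jet and mu = 7 give E_7.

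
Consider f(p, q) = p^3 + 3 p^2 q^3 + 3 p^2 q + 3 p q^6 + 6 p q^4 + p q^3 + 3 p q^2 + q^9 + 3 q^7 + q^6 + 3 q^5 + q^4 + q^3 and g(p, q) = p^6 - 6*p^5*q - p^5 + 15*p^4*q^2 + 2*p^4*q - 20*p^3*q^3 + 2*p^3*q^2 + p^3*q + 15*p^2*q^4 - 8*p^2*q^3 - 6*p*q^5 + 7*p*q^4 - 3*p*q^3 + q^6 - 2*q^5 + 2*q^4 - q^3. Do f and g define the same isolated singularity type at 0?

The Hessian of f at 0 has rank 0. Corank 2; j^3 = (p + q)^3 is a perfect cube, so E-series; the 4-jet and mu = 7 give E_7. The Hessian of g at 0 has rank 0. Corank 2; j^3 = -q^3 is a perfect cube, so E-series; the 4-jet and mu = 7 give E_7. Both have type E_7, hence right-equivalent.

Yes.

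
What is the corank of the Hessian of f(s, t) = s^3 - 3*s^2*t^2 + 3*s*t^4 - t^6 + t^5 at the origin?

2

The Hessian at 0 is [[0, 0], [0, 0]] of rank 0; hence corank 2.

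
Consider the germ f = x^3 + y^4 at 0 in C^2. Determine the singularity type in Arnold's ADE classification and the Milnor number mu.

Type E_{6}, Milnor number mu = 6.

The Hessian of f at 0 is [[0, 0], [0, 0]] with rank 0, so corank 2. A Groebner basis of the Jacobian ideal J(f) in C{x,y} is {y^3, x^2}; counting standard monomials gives mu = 6. Corank 2; j^3 = x^3 is a perfect cube, so E-series; the 4-jet and mu = 6 give E_6.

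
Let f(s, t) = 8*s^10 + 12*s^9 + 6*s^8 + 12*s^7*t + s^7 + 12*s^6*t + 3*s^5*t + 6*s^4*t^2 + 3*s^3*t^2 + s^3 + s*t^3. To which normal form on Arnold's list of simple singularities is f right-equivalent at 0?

The Hessian of f at 0 has rank 0. Corank 2; j^3 = s^3 is a perfect cube, so E-series; the 4-jet and mu = 7 give E_7.

E_{7}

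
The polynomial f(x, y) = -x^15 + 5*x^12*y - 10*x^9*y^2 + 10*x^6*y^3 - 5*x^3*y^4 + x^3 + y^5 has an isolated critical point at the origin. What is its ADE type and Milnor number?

Type E_8, Milnor number mu = 8.

The Hessian of f at 0 has rank 0. Corank 2; j^3 = x^3 is a perfect cube, so E-series; the 5-jet and mu = 8 give E_8.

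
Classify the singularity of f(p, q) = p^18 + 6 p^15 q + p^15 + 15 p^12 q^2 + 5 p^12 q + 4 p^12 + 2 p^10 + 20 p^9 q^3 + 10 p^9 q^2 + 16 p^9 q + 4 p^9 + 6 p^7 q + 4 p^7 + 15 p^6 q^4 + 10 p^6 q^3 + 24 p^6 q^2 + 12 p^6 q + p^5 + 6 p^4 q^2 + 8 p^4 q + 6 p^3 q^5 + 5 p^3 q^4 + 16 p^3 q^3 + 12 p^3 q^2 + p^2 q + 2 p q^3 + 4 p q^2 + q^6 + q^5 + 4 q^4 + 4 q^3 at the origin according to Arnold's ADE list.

D_7

The Hessian of f at 0 has rank 0. Corank 2; j^3 = q*(p + 2*q)^2 has shape L^2 M (L != M), so D-series; mu = 7 gives D_7.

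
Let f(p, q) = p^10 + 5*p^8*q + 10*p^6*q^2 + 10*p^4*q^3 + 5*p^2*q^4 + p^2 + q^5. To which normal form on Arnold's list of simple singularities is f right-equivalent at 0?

A_{4}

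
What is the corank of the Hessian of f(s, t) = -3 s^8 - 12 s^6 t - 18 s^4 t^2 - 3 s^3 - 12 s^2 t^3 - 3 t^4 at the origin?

Hessian at 0 has rank 0.

2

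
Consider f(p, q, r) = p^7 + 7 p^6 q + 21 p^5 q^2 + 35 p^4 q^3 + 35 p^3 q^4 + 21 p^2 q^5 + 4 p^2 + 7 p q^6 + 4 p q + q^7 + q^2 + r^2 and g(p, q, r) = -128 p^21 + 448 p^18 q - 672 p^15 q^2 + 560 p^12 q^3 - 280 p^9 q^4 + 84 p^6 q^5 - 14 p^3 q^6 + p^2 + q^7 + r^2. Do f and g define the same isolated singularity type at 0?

Yes.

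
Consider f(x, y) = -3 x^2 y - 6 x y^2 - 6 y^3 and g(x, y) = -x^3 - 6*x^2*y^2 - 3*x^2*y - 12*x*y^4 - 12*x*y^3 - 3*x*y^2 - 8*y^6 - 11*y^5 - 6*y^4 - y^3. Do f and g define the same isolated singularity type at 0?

No.

The Hessian of f at 0 has rank 0. Corank 2; j^3 = -3*y*(x^2 + 2*x*y + 2*y^2) splits into three distinct lines over C (the quadratic factor has nonzero discriminant), so D_4. The Hessian of g at 0 has rank 0. Corank 2; j^3 = -(x + y)^3 is a perfect cube, so E-series; the 5-jet and mu = 8 give E_8. f is D_4 but g is E_8, hence not right-equivalent.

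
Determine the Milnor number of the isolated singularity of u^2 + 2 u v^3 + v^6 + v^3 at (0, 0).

2

The Hessian of f at 0 has rank 1. Corank 1: A-series; mu = 2 gives A_2.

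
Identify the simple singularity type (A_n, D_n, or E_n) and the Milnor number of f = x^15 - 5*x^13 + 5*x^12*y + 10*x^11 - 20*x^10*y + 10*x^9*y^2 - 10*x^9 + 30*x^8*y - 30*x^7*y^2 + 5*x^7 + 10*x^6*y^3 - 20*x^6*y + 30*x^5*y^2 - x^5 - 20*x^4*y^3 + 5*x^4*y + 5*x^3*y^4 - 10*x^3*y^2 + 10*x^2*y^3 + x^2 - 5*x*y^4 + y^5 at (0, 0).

The Hessian of f at 0 is [[2, 0], [0, 0]] with rank 1, so corank 1. A Groebner basis of the Jacobian ideal J(f) in C{x,y} is {y^4, x}; counting standard monomials gives mu = 4. Corank 1: A-series; mu = 4 gives A_4.

Type A_4, Milnor number mu = 4.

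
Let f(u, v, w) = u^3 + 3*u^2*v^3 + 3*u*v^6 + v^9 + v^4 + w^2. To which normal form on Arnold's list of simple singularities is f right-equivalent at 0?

The Hessian of f at 0 is [[0, 0, 0], [0, 0, 0], [0, 0, 2]] with rank 1, so corank 2. A Groebner basis of the Jacobian ideal J(f) in C{u,v,w} is {v^3, u^2, w}; counting standard monomials gives mu = 6. Corank 2; j^3 = u^3 is a perfect cube, so E-series; the 4-jet and mu = 6 give E_6.

E6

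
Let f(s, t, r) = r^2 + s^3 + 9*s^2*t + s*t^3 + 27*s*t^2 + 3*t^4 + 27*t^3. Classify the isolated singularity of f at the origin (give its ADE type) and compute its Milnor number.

The Hessian of f at 0 has rank 1. Corank 2; j^3 = (s + 3*t)^3 is a perfect cube, so E-series; the 4-jet and mu = 7 give E_7.

Type E_7, Milnor number mu = 7.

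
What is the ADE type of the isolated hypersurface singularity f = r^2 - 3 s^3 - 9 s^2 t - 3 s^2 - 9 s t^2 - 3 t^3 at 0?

A2

The Hessian of f at 0 is [[-6, 0, 0], [0, 0, 0], [0, 0, 2]] with rank 2, so corank 1. A Groebner basis of the Jacobian ideal J(f) in C{s,t,r} is {t^2, s, r}; counting standard monomials gives mu = 2. Corank 1: A-series; mu = 2 gives A_2.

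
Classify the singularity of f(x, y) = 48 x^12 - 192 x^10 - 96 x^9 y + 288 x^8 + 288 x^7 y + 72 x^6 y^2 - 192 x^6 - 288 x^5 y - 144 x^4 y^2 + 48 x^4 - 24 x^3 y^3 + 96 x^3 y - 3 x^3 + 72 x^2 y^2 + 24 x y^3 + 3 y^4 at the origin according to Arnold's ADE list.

The Hessian of f at 0 is [[0, 0], [0, 0]] with rank 0, so corank 2. A Groebner basis of the Jacobian ideal J(f) in C{x,y} is {y^4, x*y^2 + y^3/6, x^2}; counting standard monomials gives mu = 6. Corank 2; j^3 = -3*x^3 is a perfect cube, so E-series; the 4-jet and mu = 6 give E_6.

E_6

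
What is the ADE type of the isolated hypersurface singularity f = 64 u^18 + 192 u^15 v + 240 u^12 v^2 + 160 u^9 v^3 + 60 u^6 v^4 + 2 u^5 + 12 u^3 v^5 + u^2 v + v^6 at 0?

The Hessian of f at 0 is [[0, 0], [0, 0]] with rank 0, so corank 2. A Groebner basis of the Jacobian ideal J(f) in C{u,v} is {u^2/6 + v^5, u^3, u*v}; counting standard monomials gives mu = 7. Corank 2; j^3 = u^2*v has shape L^2 M (L != M), so D-series; mu = 7 gives D_7.

D_{7}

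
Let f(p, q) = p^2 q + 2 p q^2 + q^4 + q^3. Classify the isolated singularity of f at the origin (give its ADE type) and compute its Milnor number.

Type D5, Milnor number mu = 5.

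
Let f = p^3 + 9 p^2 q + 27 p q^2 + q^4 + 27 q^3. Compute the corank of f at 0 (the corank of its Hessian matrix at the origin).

2

Hessian at 0 has rank 0.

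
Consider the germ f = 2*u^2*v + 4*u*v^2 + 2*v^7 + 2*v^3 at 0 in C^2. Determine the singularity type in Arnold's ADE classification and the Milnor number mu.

Type D_{8}, Milnor number mu = 8.

The Hessian of f at 0 has rank 0. Corank 2; j^3 = 2*v*(u + v)^2 has shape L^2 M (L != M), so D-series; mu = 8 gives D_8.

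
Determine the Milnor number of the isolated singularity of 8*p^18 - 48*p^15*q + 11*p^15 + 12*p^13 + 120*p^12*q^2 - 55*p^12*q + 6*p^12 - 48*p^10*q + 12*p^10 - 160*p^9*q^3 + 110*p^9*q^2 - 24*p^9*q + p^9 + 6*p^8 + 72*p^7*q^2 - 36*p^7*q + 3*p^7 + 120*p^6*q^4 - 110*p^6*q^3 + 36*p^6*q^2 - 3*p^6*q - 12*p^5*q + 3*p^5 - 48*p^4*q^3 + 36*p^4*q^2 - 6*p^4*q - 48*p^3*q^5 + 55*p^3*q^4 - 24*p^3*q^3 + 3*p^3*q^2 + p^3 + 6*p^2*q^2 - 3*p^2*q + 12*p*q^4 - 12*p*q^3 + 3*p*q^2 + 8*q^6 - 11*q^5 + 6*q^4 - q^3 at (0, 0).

8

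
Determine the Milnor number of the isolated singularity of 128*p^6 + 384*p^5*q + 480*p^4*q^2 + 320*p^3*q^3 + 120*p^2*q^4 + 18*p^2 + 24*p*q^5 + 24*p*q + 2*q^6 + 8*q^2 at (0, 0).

5

The Hessian of f at 0 has rank 1. Corank 1: A-series; mu = 5 gives A_5.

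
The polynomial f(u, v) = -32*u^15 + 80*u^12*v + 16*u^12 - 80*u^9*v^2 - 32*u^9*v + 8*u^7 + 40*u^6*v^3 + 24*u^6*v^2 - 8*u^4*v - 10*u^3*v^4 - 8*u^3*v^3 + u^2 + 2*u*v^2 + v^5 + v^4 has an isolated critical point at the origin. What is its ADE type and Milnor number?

Type A_{4}, Milnor number mu = 4.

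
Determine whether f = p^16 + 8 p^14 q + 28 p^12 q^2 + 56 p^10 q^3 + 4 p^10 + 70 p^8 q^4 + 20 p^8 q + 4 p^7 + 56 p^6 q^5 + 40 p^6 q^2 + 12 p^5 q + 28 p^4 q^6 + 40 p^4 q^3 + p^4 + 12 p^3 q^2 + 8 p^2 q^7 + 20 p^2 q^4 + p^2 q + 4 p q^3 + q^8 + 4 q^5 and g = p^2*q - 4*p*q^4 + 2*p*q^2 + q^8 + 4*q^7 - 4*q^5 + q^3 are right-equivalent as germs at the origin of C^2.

Yes.

The Hessian of f at 0 has rank 0. Corank 2; j^3 = p^2*q has shape L^2 M (L != M), so D-series; mu = 9 gives D_9. The Hessian of g at 0 has rank 0. Corank 2; j^3 = q*(p + q)^2 has shape L^2 M (L != M), so D-series; mu = 9 gives D_9. Both have type D_9, hence right-equivalent.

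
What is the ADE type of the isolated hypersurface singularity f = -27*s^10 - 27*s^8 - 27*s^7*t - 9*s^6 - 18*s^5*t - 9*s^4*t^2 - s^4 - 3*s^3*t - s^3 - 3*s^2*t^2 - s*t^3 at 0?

E7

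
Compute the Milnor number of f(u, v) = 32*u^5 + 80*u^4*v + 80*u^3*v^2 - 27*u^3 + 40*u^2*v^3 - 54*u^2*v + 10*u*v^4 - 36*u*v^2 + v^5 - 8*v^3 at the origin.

The Hessian of f at 0 has rank 0. Corank 2; j^3 = -(3*u + 2*v)^3 is a perfect cube, so E-series; the 5-jet and mu = 8 give E_8.

8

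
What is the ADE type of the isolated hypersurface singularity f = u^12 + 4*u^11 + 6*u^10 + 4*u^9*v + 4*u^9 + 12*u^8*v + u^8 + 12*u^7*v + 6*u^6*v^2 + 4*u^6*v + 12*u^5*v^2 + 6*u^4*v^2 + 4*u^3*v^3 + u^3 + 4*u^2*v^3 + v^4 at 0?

The Hessian of f at 0 has rank 0. Corank 2; j^3 = u^3 is a perfect cube, so E-series; the 4-jet and mu = 6 give E_6.

E_{6}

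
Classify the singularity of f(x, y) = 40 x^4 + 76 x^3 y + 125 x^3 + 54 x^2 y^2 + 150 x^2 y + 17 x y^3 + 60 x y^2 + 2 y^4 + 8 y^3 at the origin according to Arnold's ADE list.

E7

The Hessian of f at 0 has rank 0. Corank 2; j^3 = (5*x + 2*y)^3 is a perfect cube, so E-series; the 4-jet and mu = 7 give E_7.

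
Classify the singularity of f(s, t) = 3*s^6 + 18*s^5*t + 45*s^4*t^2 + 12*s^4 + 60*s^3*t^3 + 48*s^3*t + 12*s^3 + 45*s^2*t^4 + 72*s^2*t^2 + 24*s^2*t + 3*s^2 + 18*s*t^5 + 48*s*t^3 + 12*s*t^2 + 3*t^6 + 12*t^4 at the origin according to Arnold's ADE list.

A_{5}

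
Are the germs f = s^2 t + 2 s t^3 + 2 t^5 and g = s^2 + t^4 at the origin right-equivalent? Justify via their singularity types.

The Hessian of f at 0 is [[0, 0], [0, 0]] with rank 0, so corank 2. A Groebner basis of the Jacobian ideal J(f) in C{s,t} is {s^3, s^2*t, -s^2/4 + s*t^2, s*t + t^3}; counting standard monomials gives mu = 6. Corank 2; j^3 = s^2*t has shape L^2 M (L != M), so D-series; mu = 6 gives D_6. The Hessian of g at 0 is [[2, 0], [0, 0]] with rank 1, so corank 1. A Groebner basis of the Jacobian ideal J(g) in C{s,t} is {t^3, s}; counting standard monomials gives mu = 3. Corank 1: A-series; mu = 3 gives A_3. f is D_6 but g is A_3, hence not right-equivalent.

No.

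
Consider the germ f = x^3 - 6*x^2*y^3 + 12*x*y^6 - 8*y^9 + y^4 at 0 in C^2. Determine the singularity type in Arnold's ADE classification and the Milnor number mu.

Type E_6, Milnor number mu = 6.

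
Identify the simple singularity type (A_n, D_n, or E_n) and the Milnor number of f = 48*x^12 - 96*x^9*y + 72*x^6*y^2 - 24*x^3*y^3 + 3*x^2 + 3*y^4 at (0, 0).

Type A_{3}, Milnor number mu = 3.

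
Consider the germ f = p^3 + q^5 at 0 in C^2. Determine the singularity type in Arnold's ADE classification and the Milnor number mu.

The Hessian of f at 0 is [[0, 0], [0, 0]] with rank 0, so corank 2. A Groebner basis of the Jacobian ideal J(f) in C{p,q} is {q^4, p^2}; counting standard monomials gives mu = 8. Corank 2; j^3 = p^3 is a perfect cube, so E-series; the 5-jet and mu = 8 give E_8.

Type E_8, Milnor number mu = 8.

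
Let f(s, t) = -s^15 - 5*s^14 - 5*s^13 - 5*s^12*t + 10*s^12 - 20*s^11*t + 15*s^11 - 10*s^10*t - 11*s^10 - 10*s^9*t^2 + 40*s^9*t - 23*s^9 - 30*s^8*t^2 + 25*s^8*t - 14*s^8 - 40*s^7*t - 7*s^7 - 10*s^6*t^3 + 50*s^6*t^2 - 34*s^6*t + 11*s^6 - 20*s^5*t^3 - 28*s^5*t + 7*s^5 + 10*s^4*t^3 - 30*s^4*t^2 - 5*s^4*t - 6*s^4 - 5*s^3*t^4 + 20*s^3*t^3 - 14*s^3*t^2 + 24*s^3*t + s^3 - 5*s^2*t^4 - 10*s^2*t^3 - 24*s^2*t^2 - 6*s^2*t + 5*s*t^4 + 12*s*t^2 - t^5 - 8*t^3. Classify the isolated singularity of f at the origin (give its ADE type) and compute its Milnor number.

Type E8, Milnor number mu = 8.

The Hessian of f at 0 has rank 0. Corank 2; j^3 = (s - 2*t)^3 is a perfect cube, so E-series; the 5-jet and mu = 8 give E_8.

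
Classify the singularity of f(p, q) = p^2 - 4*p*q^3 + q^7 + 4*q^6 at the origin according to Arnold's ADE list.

A_{6}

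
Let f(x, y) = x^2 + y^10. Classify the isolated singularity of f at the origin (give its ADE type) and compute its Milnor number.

Type A9, Milnor number mu = 9.

The Hessian of f at 0 has rank 1. Corank 1: A-series; mu = 9 gives A_9.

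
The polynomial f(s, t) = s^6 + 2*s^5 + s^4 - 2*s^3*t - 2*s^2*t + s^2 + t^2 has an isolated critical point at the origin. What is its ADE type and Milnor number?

Type A_1, Milnor number mu = 1.

The Hessian of f at 0 is [[2, 0], [0, 2]] with rank 2, so corank 0. A Groebner basis of the Jacobian ideal J(f) in C{s,t} is {s, t}; counting standard monomials gives mu = 1. Corank 0: nondegenerate Morse point, so A_1.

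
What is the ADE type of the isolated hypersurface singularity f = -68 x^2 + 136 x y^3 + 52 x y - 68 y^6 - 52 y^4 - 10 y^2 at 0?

A_1

The Hessian of f at 0 has rank 2. Corank 0: nondegenerate Morse point, so A_1.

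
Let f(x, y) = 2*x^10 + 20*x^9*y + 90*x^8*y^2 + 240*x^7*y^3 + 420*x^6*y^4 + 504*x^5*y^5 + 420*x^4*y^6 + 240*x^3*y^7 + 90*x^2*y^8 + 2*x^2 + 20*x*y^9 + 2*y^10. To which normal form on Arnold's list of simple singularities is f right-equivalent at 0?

The Hessian of f at 0 has rank 1. Corank 1: A-series; mu = 9 gives A_9.

A_9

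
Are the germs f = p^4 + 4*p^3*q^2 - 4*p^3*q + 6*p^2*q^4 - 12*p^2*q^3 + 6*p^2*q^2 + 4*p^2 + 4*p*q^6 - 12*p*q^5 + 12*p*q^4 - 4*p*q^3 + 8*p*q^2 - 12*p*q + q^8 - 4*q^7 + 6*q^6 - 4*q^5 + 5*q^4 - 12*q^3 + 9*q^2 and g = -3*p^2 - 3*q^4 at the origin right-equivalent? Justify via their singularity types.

Yes.

The Hessian of f at 0 is [[8, -12], [-12, 18]] with rank 1, so corank 1. A Groebner basis of the Jacobian ideal J(f) in C{p,q} is {p^2 + 9*p/4 - 27*q/8, p*q + 3*p/2 - 9*q/4, p + q^2 - 3*q/2}; counting standard monomials gives mu = 3. Corank 1: A-series; mu = 3 gives A_3. The Hessian of g at 0 is [[-6, 0], [0, 0]] with rank 1, so corank 1. A Groebner basis of the Jacobian ideal J(g) in C{p,q} is {q^3, p}; counting standard monomials gives mu = 3. Corank 1: A-series; mu = 3 gives A_3. Both have type A_3, hence right-equivalent.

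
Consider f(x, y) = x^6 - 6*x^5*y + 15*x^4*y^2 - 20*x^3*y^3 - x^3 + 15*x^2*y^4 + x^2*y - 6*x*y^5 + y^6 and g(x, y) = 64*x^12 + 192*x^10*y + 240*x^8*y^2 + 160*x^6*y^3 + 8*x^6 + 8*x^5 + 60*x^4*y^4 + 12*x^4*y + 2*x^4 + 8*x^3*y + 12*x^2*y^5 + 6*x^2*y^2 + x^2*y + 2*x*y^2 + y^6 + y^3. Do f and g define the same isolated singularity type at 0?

The Hessian of f at 0 is [[0, 0], [0, 0]] with rank 0, so corank 2. A Groebner basis of the Jacobian ideal J(f) in C{x,y} is {x*y/6 + y^5, x*y^2, x^2 - x*y}; counting standard monomials gives mu = 7. Corank 2; j^3 = -x^2*(x - y) has shape L^2 M (L != M), so D-series; mu = 7 gives D_7. The Hessian of g at 0 is [[0, 0], [0, 0]] with rank 0, so corank 2. A Groebner basis of the Jacobian ideal J(g) in C{x,y} is {5*x^2/6 + 53*x*y/24 + y^4 + 13*y^3/12 + 11*y^2/8, x^3 + x^2 + 7*x*y/4 + y^3/2 + 3*y^2/4, x^2*y + x*y/2 + y^2/2, -x^2/3 + x*y^2 - 13*x*y/12 + y^3/6 - 3*y^2/4}; counting standard monomials gives mu = 7. Corank 2; j^3 = y*(x + y)^2 has shape L^2 M (L != M), so D-series; mu = 7 gives D_7. Both have type D_7, hence right-equivalent.

Yes.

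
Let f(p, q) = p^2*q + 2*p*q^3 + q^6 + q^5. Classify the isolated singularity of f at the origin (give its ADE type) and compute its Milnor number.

Type D_{7}, Milnor number mu = 7.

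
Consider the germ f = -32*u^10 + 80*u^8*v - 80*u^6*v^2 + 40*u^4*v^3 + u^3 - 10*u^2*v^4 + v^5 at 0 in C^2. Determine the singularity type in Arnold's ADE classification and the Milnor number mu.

The Hessian of f at 0 is [[0, 0], [0, 0]] with rank 0, so corank 2. A Groebner basis of the Jacobian ideal J(f) in C{u,v} is {v^4, u^2}; counting standard monomials gives mu = 8. Corank 2; j^3 = u^3 is a perfect cube, so E-series; the 5-jet and mu = 8 give E_8.

Type E8, Milnor number mu = 8.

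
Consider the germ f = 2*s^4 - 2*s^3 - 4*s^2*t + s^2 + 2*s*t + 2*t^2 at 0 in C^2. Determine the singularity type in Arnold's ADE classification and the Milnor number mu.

The Hessian of f at 0 has rank 2. Corank 0: nondegenerate Morse point, so A_1.

Type A_{1}, Milnor number mu = 1.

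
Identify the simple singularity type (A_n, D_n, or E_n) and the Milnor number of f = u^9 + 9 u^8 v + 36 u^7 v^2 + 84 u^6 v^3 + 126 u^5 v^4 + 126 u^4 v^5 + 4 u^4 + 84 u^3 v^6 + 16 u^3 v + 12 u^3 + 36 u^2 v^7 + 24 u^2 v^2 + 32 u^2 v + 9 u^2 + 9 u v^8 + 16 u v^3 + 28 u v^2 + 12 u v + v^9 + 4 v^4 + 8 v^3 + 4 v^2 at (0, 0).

Type A8, Milnor number mu = 8.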